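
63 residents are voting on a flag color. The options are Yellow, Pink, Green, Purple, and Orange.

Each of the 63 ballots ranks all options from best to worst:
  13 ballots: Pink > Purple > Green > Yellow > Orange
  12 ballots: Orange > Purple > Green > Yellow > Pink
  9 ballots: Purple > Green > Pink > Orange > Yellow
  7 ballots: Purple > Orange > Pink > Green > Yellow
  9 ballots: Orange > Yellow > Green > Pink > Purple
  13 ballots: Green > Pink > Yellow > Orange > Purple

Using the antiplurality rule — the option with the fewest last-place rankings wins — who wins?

Last-place votes: Yellow 16, Pink 12, Green 0, Purple 22, Orange 13.

Green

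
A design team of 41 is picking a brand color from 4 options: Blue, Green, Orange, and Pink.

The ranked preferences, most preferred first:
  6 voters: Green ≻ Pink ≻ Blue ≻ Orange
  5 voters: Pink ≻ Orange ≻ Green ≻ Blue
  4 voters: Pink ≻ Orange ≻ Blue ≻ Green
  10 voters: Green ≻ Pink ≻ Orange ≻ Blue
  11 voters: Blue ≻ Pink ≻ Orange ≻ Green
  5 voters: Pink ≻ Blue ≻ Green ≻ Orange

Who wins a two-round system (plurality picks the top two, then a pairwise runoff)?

Round 1 first-place votes: Blue 11, Green 16, Orange 0, Pink 14. Green and Pink advance.
Runoff: Green is ranked above Pink on 16 ballots, Pink above Green on 25.

Pink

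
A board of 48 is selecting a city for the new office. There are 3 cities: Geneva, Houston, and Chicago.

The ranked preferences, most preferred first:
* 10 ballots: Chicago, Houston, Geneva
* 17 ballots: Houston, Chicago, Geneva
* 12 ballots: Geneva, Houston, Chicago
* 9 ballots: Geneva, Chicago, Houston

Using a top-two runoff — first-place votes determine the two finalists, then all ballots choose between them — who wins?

Round 1 first-place votes: Geneva 21, Houston 17, Chicago 10. Geneva and Houston advance.
Runoff: Geneva is ranked above Houston on 21 ballots, Houston above Geneva on 27.

Houston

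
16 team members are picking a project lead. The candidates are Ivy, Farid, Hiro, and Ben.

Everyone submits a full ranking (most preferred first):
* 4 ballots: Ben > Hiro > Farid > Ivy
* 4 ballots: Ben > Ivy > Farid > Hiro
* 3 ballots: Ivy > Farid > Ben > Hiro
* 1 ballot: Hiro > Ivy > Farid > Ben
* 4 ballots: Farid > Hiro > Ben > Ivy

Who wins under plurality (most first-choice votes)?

First-place votes: Ivy 3, Farid 4, Hiro 1, Ben 8.

Ben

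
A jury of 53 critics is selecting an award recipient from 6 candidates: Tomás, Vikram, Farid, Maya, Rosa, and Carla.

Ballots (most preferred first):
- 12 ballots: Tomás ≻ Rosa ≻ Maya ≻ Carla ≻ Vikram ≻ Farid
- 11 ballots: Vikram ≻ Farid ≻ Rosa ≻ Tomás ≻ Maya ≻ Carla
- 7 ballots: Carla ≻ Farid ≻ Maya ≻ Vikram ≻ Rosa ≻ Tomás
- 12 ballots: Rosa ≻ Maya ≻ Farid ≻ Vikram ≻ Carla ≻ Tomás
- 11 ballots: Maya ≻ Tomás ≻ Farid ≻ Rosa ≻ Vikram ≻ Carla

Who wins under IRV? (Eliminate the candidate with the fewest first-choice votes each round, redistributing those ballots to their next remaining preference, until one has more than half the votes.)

Rosa

Round 1: Tomás 12, Vikram 11, Farid 0, Maya 11, Rosa 12, Carla 7. Farid eliminated.
Round 2: Tomás 12, Vikram 11, Maya 11, Rosa 12, Carla 7. Carla eliminated.
Round 3: Tomás 12, Vikram 11, Maya 18, Rosa 12. Vikram eliminated.
Round 4: Tomás 12, Maya 18, Rosa 23. Tomás eliminated.
Round 5: Maya 18, Rosa 35. Rosa has a majority (≥27).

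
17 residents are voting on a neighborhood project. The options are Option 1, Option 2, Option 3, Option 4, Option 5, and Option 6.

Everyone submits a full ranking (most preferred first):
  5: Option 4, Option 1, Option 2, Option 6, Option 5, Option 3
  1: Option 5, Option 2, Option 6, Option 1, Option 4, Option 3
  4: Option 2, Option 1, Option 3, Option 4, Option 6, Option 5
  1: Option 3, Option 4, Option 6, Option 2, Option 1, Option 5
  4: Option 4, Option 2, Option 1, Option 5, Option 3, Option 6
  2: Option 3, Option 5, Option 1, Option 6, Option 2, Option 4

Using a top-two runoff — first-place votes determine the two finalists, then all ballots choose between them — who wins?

Option 4

Round 1 first-place votes: Option 1 0, Option 2 4, Option 3 3, Option 4 9, Option 5 1, Option 6 0. Option 4 and Option 2 advance.
Runoff: Option 4 is ranked above Option 2 on 10 ballots, Option 2 above Option 4 on 7.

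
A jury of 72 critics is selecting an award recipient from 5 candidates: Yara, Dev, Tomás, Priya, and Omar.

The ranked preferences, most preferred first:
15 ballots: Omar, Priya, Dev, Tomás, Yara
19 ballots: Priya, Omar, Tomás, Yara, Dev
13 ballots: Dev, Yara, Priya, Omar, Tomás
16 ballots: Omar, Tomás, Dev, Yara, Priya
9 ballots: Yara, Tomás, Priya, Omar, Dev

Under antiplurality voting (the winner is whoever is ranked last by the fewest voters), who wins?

Omar

Last-place votes: Yara 15, Dev 28, Tomás 13, Priya 16, Omar 0.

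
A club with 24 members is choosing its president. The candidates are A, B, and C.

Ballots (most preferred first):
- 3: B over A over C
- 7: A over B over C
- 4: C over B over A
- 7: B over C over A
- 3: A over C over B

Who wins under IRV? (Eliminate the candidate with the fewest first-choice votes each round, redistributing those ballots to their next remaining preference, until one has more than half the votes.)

B

Round 1: A 10, B 10, C 4. C eliminated.
Round 2: A 10, B 14. B has a majority (≥13).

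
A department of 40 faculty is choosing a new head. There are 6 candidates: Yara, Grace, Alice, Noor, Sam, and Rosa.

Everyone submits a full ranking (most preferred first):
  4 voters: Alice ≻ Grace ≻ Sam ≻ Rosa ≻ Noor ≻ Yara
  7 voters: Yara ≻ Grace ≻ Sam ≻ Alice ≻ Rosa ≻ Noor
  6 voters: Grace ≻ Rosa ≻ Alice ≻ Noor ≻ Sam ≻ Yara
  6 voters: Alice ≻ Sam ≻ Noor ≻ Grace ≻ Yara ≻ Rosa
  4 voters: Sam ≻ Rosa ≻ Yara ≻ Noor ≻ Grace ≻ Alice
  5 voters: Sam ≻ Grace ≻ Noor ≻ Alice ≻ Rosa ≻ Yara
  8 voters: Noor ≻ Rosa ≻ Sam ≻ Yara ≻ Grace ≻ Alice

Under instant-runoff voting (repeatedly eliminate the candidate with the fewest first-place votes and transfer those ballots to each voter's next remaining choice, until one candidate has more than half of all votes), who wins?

Sam

Round 1: Yara 7, Grace 6, Alice 10, Noor 8, Sam 9, Rosa 0. Rosa eliminated.
Round 2: Yara 7, Grace 6, Alice 10, Noor 8, Sam 9. Grace eliminated.
Round 3: Yara 7, Alice 16, Noor 8, Sam 9. Yara eliminated.
Round 4: Alice 16, Noor 8, Sam 16. Noor eliminated.
Round 5: Alice 16, Sam 24. Sam has a majority (≥21).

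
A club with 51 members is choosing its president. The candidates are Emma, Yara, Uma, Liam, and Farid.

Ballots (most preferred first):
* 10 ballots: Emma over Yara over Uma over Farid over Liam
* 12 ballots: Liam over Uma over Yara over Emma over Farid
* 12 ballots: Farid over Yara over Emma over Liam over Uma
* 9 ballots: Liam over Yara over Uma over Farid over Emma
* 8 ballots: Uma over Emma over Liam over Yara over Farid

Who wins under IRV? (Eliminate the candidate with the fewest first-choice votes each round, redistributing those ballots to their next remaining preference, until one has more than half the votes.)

Emma

Round 1: Emma 10, Yara 0, Uma 8, Liam 21, Farid 12. Yara eliminated.
Round 2: Emma 10, Uma 8, Liam 21, Farid 12. Uma eliminated.
Round 3: Emma 18, Liam 21, Farid 12. Farid eliminated.
Round 4: Emma 30, Liam 21. Emma has a majority (≥26).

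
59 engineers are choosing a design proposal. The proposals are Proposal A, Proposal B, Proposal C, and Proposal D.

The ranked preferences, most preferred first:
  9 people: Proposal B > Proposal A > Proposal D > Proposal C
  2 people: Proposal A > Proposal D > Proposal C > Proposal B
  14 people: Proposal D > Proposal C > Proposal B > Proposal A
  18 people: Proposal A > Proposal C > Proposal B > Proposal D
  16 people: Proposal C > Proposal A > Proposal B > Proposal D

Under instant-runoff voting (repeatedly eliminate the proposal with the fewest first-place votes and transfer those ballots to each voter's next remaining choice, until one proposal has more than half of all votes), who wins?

Proposal C

Round 1: Proposal A 20, Proposal B 9, Proposal C 16, Proposal D 14. Proposal B eliminated.
Round 2: Proposal A 29, Proposal C 16, Proposal D 14. Proposal D eliminated.
Round 3: Proposal A 29, Proposal C 30. Proposal C has a majority (≥30).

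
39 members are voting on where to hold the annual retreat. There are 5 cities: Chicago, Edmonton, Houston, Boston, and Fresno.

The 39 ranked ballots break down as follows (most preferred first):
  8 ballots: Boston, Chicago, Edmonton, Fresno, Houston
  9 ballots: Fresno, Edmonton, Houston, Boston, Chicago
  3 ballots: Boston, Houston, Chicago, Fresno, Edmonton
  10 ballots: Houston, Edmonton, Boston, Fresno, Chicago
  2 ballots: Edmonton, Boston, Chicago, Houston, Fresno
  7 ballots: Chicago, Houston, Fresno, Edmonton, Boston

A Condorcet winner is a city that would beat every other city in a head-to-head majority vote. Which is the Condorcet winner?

Houston

Houston vs Chicago: 22–17
Houston vs Edmonton: 20–19
Houston vs Boston: 26–13
Houston vs Fresno: 22–17
Houston beats every other city.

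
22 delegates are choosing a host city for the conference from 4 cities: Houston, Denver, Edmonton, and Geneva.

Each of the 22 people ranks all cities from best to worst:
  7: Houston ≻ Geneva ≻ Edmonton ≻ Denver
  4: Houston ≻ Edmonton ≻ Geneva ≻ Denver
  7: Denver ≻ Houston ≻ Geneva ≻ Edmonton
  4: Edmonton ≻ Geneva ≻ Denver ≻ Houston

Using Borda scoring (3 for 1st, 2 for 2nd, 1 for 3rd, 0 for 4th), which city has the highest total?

Houston

Houston: 7×3 + 4×3 + 7×2 + 4×0 = 47
Denver: 7×0 + 4×0 + 7×3 + 4×1 = 25
Edmonton: 7×1 + 4×2 + 7×0 + 4×3 = 27
Geneva: 7×2 + 4×1 + 7×1 + 4×2 = 33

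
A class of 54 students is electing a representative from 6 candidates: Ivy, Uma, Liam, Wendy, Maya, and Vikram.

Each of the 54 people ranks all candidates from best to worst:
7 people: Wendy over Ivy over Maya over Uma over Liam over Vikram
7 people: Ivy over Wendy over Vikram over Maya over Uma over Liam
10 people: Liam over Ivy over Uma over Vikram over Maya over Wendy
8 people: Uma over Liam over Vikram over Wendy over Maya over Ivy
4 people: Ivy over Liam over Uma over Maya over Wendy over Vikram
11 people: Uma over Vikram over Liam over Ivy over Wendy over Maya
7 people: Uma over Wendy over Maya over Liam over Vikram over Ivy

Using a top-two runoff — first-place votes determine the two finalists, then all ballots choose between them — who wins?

Ivy

Round 1 first-place votes: Ivy 11, Uma 26, Liam 10, Wendy 7, Maya 0, Vikram 0. Uma and Ivy advance.
Runoff: Uma is ranked above Ivy on 26 ballots, Ivy above Uma on 28.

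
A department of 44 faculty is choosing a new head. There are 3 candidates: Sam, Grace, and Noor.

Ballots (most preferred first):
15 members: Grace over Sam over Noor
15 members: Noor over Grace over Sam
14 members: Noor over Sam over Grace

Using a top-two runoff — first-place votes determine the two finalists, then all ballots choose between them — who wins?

Round 1 first-place votes: Sam 0, Grace 15, Noor 29. Noor and Grace advance.
Runoff: Noor is ranked above Grace on 29 ballots, Grace above Noor on 15.

Noor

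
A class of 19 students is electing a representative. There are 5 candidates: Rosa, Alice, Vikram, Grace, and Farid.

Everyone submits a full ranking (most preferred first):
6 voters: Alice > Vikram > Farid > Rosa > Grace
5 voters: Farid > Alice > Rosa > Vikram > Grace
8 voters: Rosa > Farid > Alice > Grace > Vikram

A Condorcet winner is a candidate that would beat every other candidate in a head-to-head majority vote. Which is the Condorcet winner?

Farid vs Rosa: 11–8
Farid vs Alice: 13–6
Farid vs Vikram: 13–6
Farid vs Grace: 19–0
Farid beats every other candidate.

Farid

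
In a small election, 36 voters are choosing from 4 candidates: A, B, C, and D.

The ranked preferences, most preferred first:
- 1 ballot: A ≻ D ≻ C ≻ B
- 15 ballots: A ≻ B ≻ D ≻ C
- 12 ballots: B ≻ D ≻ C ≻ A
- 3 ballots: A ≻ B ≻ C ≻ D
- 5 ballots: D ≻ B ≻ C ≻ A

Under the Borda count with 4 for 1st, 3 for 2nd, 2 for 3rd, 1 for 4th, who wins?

B

A: 1×4 + 15×4 + 12×1 + 3×4 + 5×1 = 93
B: 1×1 + 15×3 + 12×4 + 3×3 + 5×3 = 118
C: 1×2 + 15×1 + 12×2 + 3×2 + 5×2 = 57
D: 1×3 + 15×2 + 12×3 + 3×1 + 5×4 = 92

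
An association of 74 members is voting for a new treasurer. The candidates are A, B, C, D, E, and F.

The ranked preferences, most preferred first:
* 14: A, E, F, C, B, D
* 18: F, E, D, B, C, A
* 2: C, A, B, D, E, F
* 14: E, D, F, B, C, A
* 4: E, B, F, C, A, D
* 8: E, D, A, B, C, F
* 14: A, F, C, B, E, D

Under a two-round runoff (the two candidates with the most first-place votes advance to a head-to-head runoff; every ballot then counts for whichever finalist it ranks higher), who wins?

E

Round 1 first-place votes: A 28, B 0, C 2, D 0, E 26, F 18. A and E advance.
Runoff: A is ranked above E on 30 ballots, E above A on 44.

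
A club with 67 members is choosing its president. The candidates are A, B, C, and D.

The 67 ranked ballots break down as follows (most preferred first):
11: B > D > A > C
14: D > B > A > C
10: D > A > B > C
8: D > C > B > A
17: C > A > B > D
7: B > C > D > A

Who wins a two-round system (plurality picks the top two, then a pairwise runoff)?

B

Round 1 first-place votes: A 0, B 18, C 17, D 32. D and B advance.
Runoff: D is ranked above B on 32 ballots, B above D on 35.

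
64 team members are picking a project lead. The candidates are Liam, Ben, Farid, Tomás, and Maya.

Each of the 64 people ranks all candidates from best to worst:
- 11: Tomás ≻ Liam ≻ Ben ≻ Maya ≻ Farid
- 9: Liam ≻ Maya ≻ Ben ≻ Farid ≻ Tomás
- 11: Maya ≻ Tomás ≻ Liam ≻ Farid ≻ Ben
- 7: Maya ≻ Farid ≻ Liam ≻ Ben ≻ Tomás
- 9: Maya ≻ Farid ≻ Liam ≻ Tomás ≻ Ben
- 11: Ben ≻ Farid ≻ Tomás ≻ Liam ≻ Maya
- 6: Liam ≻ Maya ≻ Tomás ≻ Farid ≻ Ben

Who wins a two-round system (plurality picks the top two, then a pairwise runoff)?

Liam

Round 1 first-place votes: Liam 15, Ben 11, Farid 0, Tomás 11, Maya 27. Maya and Liam advance.
Runoff: Maya is ranked above Liam on 27 ballots, Liam above Maya on 37.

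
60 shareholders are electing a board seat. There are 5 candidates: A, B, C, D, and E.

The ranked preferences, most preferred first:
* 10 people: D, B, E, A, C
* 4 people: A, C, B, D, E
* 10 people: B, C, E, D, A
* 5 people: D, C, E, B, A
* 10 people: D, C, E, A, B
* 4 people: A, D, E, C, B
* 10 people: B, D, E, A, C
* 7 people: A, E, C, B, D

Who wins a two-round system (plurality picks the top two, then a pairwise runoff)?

Round 1 first-place votes: A 15, B 20, C 0, D 25, E 0. D and B advance.
Runoff: D is ranked above B on 29 ballots, B above D on 31.

B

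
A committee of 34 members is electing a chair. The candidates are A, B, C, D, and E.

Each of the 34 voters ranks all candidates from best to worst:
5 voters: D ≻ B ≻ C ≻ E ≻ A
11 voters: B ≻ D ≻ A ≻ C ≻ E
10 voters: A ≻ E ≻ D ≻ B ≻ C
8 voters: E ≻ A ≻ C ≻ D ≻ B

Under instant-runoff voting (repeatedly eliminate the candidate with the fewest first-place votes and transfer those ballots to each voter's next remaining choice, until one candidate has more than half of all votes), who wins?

Round 1: A 10, B 11, C 0, D 5, E 8. C eliminated.
Round 2: A 10, B 11, D 5, E 8. D eliminated.
Round 3: A 10, B 16, E 8. E eliminated.
Round 4: A 18, B 16. A has a majority (≥18).

A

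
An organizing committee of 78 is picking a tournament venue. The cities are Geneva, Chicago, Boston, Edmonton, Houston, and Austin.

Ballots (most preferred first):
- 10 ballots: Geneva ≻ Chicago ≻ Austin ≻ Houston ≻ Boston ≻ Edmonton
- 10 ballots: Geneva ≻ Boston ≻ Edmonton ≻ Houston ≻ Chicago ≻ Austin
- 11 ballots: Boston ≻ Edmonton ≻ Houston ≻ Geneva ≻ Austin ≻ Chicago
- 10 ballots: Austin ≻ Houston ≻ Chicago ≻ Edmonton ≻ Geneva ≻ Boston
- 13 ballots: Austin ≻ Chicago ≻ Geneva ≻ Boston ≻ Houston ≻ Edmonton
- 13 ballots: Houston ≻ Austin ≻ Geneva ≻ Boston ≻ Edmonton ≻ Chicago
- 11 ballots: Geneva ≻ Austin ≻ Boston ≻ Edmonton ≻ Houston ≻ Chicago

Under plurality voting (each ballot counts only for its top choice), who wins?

First-place votes: Geneva 31, Chicago 0, Boston 11, Edmonton 0, Houston 13, Austin 23.

Geneva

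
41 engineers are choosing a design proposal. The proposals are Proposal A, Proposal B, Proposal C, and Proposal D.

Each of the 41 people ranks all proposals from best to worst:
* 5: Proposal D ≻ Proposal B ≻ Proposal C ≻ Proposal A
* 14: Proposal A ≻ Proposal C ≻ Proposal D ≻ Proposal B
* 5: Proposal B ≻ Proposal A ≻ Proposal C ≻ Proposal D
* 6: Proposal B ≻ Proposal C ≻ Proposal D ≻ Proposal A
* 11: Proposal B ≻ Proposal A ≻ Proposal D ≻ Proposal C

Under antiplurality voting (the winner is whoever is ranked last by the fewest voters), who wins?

Proposal D

Last-place votes: Proposal A 11, Proposal B 14, Proposal C 11, Proposal D 5.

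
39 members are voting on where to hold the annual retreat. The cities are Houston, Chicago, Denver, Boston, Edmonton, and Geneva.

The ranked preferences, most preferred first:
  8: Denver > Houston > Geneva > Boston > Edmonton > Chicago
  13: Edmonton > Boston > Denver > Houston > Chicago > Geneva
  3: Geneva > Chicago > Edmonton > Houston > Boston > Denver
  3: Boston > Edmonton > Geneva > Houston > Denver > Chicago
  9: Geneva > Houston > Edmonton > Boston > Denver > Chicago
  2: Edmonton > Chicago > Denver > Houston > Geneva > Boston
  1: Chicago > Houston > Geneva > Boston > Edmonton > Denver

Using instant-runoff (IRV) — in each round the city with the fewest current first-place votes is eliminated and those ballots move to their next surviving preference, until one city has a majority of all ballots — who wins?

Geneva

Round 1: Houston 0, Chicago 1, Denver 8, Boston 3, Edmonton 15, Geneva 12. Houston eliminated.
Round 2: Chicago 1, Denver 8, Boston 3, Edmonton 15, Geneva 12. Chicago eliminated.
Round 3: Denver 8, Boston 3, Edmonton 15, Geneva 13. Boston eliminated.
Round 4: Denver 8, Edmonton 18, Geneva 13. Denver eliminated.
Round 5: Edmonton 18, Geneva 21. Geneva has a majority (≥20).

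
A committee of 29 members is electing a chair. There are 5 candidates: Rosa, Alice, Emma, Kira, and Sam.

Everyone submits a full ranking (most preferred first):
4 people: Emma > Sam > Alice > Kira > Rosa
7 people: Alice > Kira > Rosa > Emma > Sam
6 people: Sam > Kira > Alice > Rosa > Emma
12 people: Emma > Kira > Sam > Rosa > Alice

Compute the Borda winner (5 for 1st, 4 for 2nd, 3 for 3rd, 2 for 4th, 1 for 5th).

Kira

Rosa: 4×1 + 7×3 + 6×2 + 12×2 = 61
Alice: 4×3 + 7×5 + 6×3 + 12×1 = 77
Emma: 4×5 + 7×2 + 6×1 + 12×5 = 100
Kira: 4×2 + 7×4 + 6×4 + 12×4 = 108
Sam: 4×4 + 7×1 + 6×5 + 12×3 = 89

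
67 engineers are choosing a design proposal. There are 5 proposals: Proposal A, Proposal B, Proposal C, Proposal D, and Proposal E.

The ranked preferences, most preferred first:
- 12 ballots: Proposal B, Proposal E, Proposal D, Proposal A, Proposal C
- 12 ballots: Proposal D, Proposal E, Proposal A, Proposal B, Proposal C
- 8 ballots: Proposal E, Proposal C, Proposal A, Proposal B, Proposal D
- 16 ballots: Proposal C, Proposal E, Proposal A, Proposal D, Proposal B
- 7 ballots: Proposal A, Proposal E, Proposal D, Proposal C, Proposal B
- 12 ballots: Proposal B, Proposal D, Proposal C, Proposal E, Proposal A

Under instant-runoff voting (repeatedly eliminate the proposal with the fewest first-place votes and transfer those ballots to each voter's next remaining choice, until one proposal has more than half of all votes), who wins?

Round 1: Proposal A 7, Proposal B 24, Proposal C 16, Proposal D 12, Proposal E 8. Proposal A eliminated.
Round 2: Proposal B 24, Proposal C 16, Proposal D 12, Proposal E 15. Proposal D eliminated.
Round 3: Proposal B 24, Proposal C 16, Proposal E 27. Proposal C eliminated.
Round 4: Proposal B 24, Proposal E 43. Proposal E has a majority (≥34).

Proposal E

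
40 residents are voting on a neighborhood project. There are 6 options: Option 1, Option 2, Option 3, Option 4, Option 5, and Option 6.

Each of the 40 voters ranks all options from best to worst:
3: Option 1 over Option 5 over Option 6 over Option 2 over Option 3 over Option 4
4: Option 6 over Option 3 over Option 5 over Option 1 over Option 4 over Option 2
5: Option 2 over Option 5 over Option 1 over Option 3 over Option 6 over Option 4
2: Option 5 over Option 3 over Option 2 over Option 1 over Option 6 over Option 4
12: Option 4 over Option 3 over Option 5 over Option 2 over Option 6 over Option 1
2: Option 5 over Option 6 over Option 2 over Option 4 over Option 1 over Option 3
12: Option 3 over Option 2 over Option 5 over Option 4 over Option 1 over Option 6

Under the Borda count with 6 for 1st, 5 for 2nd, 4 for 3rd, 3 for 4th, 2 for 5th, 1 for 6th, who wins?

Option 1: 3×6 + 4×3 + 5×4 + 2×3 + 12×1 + 2×2 + 12×2 = 96
Option 2: 3×3 + 4×1 + 5×6 + 2×4 + 12×3 + 2×4 + 12×5 = 155
Option 3: 3×2 + 4×5 + 5×3 + 2×5 + 12×5 + 2×1 + 12×6 = 185
Option 4: 3×1 + 4×2 + 5×1 + 2×1 + 12×6 + 2×3 + 12×3 = 132
Option 5: 3×5 + 4×4 + 5×5 + 2×6 + 12×4 + 2×6 + 12×4 = 176
Option 6: 3×4 + 4×6 + 5×2 + 2×2 + 12×2 + 2×5 + 12×1 = 96

Option 3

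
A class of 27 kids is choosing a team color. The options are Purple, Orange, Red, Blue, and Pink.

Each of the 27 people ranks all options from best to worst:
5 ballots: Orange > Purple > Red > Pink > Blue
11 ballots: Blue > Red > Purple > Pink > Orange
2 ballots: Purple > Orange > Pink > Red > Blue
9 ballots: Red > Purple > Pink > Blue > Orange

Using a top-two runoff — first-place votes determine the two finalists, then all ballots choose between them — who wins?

Red

Round 1 first-place votes: Purple 2, Orange 5, Red 9, Blue 11, Pink 0. Blue and Red advance.
Runoff: Blue is ranked above Red on 11 ballots, Red above Blue on 16.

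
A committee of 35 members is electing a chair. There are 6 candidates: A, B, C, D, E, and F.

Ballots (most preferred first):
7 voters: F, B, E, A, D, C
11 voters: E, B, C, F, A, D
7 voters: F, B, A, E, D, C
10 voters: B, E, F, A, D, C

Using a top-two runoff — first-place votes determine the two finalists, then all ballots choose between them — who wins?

E

Round 1 first-place votes: A 0, B 10, C 0, D 0, E 11, F 14. F and E advance.
Runoff: F is ranked above E on 14 ballots, E above F on 21.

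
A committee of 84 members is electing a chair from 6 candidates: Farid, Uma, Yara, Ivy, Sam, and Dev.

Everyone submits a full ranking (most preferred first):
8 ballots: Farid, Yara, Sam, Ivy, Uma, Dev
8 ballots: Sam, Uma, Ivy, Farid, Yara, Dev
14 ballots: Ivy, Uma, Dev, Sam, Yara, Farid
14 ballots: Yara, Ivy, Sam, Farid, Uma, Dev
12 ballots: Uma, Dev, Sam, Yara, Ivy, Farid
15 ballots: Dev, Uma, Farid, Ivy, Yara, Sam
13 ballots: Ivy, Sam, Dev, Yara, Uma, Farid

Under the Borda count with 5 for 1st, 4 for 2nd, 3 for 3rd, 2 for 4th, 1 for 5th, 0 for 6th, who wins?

Ivy

Farid: 8×5 + 8×2 + 14×0 + 14×2 + 12×0 + 15×3 + 13×0 = 129
Uma: 8×1 + 8×4 + 14×4 + 14×1 + 12×5 + 15×4 + 13×1 = 243
Yara: 8×4 + 8×1 + 14×1 + 14×5 + 12×2 + 15×1 + 13×2 = 189
Ivy: 8×2 + 8×3 + 14×5 + 14×4 + 12×1 + 15×2 + 13×5 = 273
Sam: 8×3 + 8×5 + 14×2 + 14×3 + 12×3 + 15×0 + 13×4 = 222
Dev: 8×0 + 8×0 + 14×3 + 14×0 + 12×4 + 15×5 + 13×3 = 204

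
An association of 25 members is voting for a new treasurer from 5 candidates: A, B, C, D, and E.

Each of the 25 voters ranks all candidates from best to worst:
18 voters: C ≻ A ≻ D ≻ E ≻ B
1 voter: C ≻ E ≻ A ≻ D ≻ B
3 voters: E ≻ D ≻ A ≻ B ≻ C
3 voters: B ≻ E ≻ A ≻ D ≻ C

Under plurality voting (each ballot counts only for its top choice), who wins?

C

First-place votes: A 0, B 3, C 19, D 0, E 3.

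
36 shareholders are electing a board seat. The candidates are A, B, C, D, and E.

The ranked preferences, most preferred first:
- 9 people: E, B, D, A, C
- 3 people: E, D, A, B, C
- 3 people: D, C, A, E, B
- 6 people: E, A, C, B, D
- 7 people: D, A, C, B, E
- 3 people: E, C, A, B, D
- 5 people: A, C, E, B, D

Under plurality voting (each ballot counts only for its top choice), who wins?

First-place votes: A 5, B 0, C 0, D 10, E 21.

E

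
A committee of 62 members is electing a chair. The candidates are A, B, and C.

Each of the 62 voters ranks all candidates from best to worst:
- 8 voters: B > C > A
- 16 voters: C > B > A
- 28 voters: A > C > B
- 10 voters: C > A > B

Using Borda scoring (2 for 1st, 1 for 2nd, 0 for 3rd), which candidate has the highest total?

A: 8×0 + 16×0 + 28×2 + 10×1 = 66
B: 8×2 + 16×1 + 28×0 + 10×0 = 32
C: 8×1 + 16×2 + 28×1 + 10×2 = 88

C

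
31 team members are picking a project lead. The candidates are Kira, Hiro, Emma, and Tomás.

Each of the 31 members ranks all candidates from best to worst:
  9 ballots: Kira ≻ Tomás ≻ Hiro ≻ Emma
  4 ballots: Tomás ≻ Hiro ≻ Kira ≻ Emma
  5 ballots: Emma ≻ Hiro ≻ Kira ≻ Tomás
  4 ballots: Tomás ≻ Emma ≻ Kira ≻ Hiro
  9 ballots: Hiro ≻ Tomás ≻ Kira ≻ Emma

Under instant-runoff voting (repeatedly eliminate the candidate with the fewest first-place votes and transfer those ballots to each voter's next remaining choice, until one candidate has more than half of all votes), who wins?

Hiro

Round 1: Kira 9, Hiro 9, Emma 5, Tomás 8. Emma eliminated.
Round 2: Kira 9, Hiro 14, Tomás 8. Tomás eliminated.
Round 3: Kira 13, Hiro 18. Hiro has a majority (≥16).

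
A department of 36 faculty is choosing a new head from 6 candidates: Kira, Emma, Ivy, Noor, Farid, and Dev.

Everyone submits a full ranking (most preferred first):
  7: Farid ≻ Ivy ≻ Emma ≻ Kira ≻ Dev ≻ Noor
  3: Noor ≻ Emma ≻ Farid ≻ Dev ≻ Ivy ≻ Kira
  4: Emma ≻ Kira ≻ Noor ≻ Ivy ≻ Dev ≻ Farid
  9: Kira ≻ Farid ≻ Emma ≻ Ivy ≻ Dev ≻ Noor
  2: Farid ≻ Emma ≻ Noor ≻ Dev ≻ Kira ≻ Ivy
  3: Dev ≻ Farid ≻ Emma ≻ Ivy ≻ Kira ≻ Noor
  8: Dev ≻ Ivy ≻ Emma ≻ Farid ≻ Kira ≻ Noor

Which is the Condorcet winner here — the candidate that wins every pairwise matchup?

Farid

Farid vs Kira: 23–13
Farid vs Emma: 21–15
Farid vs Ivy: 24–12
Farid vs Noor: 29–7
Farid vs Dev: 21–15
Farid beats every other candidate.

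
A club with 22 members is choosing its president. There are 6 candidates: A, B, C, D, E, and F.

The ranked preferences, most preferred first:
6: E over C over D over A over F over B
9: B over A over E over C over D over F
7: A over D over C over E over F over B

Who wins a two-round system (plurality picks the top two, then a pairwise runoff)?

A

Round 1 first-place votes: A 7, B 9, C 0, D 0, E 6, F 0. B and A advance.
Runoff: B is ranked above A on 9 ballots, A above B on 13.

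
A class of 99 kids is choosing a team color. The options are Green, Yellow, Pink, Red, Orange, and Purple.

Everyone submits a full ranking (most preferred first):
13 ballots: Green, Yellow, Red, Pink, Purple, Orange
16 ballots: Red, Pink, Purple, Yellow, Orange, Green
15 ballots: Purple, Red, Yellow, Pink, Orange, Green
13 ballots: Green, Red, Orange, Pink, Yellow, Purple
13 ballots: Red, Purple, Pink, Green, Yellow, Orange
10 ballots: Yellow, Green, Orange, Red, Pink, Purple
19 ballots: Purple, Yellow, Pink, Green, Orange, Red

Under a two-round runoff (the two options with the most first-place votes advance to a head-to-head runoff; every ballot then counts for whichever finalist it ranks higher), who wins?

Round 1 first-place votes: Green 26, Yellow 10, Pink 0, Red 29, Orange 0, Purple 34. Purple and Red advance.
Runoff: Purple is ranked above Red on 34 ballots, Red above Purple on 65.

Red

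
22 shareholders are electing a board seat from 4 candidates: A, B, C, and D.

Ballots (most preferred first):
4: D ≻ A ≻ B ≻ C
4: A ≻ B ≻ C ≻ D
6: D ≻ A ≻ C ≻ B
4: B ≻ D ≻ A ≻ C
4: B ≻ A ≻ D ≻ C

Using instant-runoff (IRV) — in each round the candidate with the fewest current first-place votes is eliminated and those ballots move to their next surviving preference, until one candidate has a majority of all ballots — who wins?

Round 1: A 4, B 8, C 0, D 10. C eliminated.
Round 2: A 4, B 8, D 10. A eliminated.
Round 3: B 12, D 10. B has a majority (≥12).

B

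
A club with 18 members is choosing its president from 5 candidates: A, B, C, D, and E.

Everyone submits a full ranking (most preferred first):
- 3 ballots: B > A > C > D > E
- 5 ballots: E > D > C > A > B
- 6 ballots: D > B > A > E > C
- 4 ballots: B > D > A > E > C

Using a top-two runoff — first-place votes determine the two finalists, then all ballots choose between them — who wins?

D

Round 1 first-place votes: A 0, B 7, C 0, D 6, E 5. B and D advance.
Runoff: B is ranked above D on 7 ballots, D above B on 11.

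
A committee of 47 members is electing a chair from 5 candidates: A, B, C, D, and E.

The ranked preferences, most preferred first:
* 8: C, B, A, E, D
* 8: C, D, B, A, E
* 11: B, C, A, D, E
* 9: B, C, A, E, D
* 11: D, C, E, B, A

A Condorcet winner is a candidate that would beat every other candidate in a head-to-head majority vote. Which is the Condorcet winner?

C vs A: 47–0
C vs B: 27–20
C vs D: 36–11
C vs E: 47–0
C beats every other candidate.

C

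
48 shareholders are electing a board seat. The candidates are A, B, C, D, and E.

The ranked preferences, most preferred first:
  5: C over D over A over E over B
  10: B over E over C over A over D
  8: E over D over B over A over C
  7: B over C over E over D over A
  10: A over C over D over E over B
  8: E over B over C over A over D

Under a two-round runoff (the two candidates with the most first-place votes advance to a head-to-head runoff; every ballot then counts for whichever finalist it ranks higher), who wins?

E

Round 1 first-place votes: A 10, B 17, C 5, D 0, E 16. B and E advance.
Runoff: B is ranked above E on 17 ballots, E above B on 31.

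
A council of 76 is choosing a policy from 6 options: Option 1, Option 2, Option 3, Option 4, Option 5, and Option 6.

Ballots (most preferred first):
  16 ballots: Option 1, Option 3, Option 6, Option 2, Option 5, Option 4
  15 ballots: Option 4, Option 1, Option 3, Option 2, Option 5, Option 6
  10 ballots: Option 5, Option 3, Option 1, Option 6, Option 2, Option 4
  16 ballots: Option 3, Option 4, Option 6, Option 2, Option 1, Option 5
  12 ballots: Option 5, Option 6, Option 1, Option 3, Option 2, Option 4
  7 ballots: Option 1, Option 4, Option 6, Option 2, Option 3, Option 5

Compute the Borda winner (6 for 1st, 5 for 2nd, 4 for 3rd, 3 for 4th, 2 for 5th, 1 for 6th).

Option 3

Option 1: 16×6 + 15×5 + 10×4 + 16×2 + 12×4 + 7×6 = 333
Option 2: 16×3 + 15×3 + 10×2 + 16×3 + 12×2 + 7×3 = 206
Option 3: 16×5 + 15×4 + 10×5 + 16×6 + 12×3 + 7×2 = 336
Option 4: 16×1 + 15×6 + 10×1 + 16×5 + 12×1 + 7×5 = 243
Option 5: 16×2 + 15×2 + 10×6 + 16×1 + 12×6 + 7×1 = 217
Option 6: 16×4 + 15×1 + 10×3 + 16×4 + 12×5 + 7×4 = 261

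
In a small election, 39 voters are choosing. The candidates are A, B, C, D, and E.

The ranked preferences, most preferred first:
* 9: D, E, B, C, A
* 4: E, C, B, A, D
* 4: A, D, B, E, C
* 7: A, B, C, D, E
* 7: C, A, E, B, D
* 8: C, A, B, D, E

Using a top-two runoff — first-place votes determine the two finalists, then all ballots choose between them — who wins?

C

Round 1 first-place votes: A 11, B 0, C 15, D 9, E 4. C and A advance.
Runoff: C is ranked above A on 28 ballots, A above C on 11.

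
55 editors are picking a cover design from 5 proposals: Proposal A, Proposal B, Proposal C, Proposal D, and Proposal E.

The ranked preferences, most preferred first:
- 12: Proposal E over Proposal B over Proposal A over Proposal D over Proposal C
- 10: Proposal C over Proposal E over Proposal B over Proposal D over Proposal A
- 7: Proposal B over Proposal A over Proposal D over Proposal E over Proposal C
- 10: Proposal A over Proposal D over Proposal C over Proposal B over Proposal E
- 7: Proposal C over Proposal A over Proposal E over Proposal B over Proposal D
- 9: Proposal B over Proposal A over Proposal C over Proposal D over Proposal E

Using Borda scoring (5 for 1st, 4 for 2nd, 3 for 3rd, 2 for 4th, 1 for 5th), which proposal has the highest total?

Proposal B

Proposal A: 12×3 + 10×1 + 7×4 + 10×5 + 7×4 + 9×4 = 188
Proposal B: 12×4 + 10×3 + 7×5 + 10×2 + 7×2 + 9×5 = 192
Proposal C: 12×1 + 10×5 + 7×1 + 10×3 + 7×5 + 9×3 = 161
Proposal D: 12×2 + 10×2 + 7×3 + 10×4 + 7×1 + 9×2 = 130
Proposal E: 12×5 + 10×4 + 7×2 + 10×1 + 7×3 + 9×1 = 154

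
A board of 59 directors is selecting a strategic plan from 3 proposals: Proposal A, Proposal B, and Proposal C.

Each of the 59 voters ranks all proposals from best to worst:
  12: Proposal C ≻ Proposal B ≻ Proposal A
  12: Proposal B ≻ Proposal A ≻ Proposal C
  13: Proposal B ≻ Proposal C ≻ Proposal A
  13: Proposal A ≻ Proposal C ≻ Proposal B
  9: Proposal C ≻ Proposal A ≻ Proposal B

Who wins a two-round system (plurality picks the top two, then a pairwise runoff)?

Round 1 first-place votes: Proposal A 13, Proposal B 25, Proposal C 21. Proposal B and Proposal C advance.
Runoff: Proposal B is ranked above Proposal C on 25 ballots, Proposal C above Proposal B on 34.

Proposal C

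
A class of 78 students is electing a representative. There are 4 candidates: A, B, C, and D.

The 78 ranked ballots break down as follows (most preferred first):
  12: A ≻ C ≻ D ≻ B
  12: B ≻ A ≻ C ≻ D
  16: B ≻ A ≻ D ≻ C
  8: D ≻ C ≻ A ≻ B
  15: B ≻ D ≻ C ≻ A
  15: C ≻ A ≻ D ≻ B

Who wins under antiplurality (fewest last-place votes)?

D

Last-place votes: A 15, B 35, C 16, D 12.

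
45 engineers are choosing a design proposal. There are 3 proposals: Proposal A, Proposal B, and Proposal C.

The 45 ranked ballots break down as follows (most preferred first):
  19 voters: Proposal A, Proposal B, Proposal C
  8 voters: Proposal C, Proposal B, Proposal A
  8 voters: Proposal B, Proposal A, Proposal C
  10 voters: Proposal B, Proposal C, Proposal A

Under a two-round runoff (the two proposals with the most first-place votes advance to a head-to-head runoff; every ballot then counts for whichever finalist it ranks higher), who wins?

Proposal B

Round 1 first-place votes: Proposal A 19, Proposal B 18, Proposal C 8. Proposal A and Proposal B advance.
Runoff: Proposal A is ranked above Proposal B on 19 ballots, Proposal B above Proposal A on 26.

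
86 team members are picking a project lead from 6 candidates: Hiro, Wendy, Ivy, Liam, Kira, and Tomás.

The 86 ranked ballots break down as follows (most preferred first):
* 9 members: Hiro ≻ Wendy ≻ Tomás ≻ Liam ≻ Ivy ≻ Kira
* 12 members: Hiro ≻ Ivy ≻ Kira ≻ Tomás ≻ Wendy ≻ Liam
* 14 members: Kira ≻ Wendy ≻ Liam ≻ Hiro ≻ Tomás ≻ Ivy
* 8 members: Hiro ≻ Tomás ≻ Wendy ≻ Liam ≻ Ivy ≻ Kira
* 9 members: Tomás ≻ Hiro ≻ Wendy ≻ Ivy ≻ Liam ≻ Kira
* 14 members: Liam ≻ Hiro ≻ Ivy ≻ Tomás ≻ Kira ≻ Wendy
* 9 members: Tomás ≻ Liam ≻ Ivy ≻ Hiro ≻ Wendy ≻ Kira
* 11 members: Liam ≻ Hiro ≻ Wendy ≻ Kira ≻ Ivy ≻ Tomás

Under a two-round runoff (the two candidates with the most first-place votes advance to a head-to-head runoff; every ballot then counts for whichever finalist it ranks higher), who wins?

Liam

Round 1 first-place votes: Hiro 29, Wendy 0, Ivy 0, Liam 25, Kira 14, Tomás 18. Hiro and Liam advance.
Runoff: Hiro is ranked above Liam on 38 ballots, Liam above Hiro on 48.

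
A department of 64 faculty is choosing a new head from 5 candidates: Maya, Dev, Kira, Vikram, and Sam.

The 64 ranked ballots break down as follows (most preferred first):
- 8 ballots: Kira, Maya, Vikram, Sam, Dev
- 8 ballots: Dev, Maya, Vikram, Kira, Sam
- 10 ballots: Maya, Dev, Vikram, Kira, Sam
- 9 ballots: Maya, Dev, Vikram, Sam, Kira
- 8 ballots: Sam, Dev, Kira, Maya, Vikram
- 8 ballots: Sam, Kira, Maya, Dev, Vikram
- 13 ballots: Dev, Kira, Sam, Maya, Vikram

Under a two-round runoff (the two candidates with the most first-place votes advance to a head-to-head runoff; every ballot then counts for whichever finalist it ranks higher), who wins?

Maya

Round 1 first-place votes: Maya 19, Dev 21, Kira 8, Vikram 0, Sam 16. Dev and Maya advance.
Runoff: Dev is ranked above Maya on 29 ballots, Maya above Dev on 35.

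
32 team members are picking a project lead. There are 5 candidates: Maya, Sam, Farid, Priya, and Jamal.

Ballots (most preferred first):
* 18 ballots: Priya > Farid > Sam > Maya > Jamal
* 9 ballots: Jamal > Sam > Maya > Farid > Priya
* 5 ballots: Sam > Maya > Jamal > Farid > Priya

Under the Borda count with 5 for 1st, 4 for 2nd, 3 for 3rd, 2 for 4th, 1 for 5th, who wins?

Sam

Maya: 18×2 + 9×3 + 5×4 = 83
Sam: 18×3 + 9×4 + 5×5 = 115
Farid: 18×4 + 9×2 + 5×2 = 100
Priya: 18×5 + 9×1 + 5×1 = 104
Jamal: 18×1 + 9×5 + 5×3 = 78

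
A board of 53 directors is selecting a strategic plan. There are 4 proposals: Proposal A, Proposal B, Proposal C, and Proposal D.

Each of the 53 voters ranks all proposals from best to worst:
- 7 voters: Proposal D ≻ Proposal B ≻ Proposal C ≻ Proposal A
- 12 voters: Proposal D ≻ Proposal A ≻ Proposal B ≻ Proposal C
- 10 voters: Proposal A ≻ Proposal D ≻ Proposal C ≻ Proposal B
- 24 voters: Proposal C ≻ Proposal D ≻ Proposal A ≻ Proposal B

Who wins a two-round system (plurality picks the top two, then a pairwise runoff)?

Proposal D

Round 1 first-place votes: Proposal A 10, Proposal B 0, Proposal C 24, Proposal D 19. Proposal C and Proposal D advance.
Runoff: Proposal C is ranked above Proposal D on 24 ballots, Proposal D above Proposal C on 29.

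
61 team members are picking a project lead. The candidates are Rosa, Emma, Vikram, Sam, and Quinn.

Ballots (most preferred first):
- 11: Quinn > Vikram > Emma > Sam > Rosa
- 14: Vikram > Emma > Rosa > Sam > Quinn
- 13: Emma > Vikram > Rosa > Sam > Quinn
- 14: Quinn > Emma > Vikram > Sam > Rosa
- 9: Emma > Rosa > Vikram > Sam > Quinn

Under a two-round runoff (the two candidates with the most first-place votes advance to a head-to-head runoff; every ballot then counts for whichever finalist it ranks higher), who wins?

Emma

Round 1 first-place votes: Rosa 0, Emma 22, Vikram 14, Sam 0, Quinn 25. Quinn and Emma advance.
Runoff: Quinn is ranked above Emma on 25 ballots, Emma above Quinn on 36.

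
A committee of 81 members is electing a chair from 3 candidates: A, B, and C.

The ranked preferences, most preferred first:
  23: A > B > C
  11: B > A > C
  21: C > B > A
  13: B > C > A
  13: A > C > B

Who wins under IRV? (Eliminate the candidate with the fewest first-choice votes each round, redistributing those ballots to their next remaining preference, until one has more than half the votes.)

B

Round 1: A 36, B 24, C 21. C eliminated.
Round 2: A 36, B 45. B has a majority (≥41).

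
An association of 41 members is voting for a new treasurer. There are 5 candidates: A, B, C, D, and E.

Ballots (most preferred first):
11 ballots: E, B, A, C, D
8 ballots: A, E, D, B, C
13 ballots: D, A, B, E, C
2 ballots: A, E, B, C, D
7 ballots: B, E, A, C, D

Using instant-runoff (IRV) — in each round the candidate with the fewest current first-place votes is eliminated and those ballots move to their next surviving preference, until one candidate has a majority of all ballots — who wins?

Round 1: A 10, B 7, C 0, D 13, E 11. C eliminated.
Round 2: A 10, B 7, D 13, E 11. B eliminated.
Round 3: A 10, D 13, E 18. A eliminated.
Round 4: D 13, E 28. E has a majority (≥21).

E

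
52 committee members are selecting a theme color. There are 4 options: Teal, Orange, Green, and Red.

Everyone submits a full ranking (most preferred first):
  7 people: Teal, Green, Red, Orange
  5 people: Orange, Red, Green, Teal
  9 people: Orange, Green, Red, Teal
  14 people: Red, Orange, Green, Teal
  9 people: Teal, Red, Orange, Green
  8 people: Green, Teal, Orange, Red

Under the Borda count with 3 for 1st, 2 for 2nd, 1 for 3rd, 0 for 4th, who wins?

Teal: 7×3 + 5×0 + 9×0 + 14×0 + 9×3 + 8×2 = 64
Orange: 7×0 + 5×3 + 9×3 + 14×2 + 9×1 + 8×1 = 87
Green: 7×2 + 5×1 + 9×2 + 14×1 + 9×0 + 8×3 = 75
Red: 7×1 + 5×2 + 9×1 + 14×3 + 9×2 + 8×0 = 86

Orange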